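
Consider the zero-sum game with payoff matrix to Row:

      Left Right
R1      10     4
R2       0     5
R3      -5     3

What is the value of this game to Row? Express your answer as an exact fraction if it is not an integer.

50/11

Row minima: R1 → 4, R2 → 0, R3 → -5; maximin = 4.
Column maxima: Left → 10, Right → 5; minimax = 5.
4 ≠ 5, so there is no saddle point; optimal play is mixed.
R3 is strictly dominated by R1, so Row never plays it.
On the remaining 2×2 (R1, R2 vs Left, Right):
Let Row play R1 with probability p. Expected payoff against Left: 10p + 0(1−p) = 10p; against Right: 4p + 5(1−p) = −p + 5.
Setting these equal: 10p = −p + 5 ⇒ 11p = 5 ⇒ p = 5/11, and the value is (10)·(5/11) = 50/11.
For Column: with q = P(Left), equating R1's and R2's payoffs gives 6q + 4 = −5q + 5 ⇒ q = 1/11.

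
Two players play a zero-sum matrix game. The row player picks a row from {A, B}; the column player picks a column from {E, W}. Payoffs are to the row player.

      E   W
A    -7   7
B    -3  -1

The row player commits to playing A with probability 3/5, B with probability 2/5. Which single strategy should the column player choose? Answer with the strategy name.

E

If the column player plays E, the row player's expected payoff is (3/5)·(-7) + (2/5)·(-3) = -27/5.
If the column player plays W, the row player's expected payoff is (3/5)·7 + (2/5)·(-1) = 19/5.
The column player minimizes the row player's payoff; the smallest is -27/5, so the best response is E.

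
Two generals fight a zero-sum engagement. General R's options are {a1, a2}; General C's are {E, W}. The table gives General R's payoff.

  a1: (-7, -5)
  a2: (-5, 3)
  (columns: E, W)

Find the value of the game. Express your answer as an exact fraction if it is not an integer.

Row minima: a1 → -7, a2 → -5; maximin = -5.
Column maxima: E → -5, W → 3; minimax = -5.
Since maximin = minimax = -5, there is a saddle point and the value is -5.

-5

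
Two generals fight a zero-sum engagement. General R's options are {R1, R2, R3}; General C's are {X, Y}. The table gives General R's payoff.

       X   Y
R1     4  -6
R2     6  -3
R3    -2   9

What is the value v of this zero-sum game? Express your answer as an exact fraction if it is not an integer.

12/5

Row minima: R1 → -6, R2 → -3, R3 → -2; maximin = -2.
Column maxima: X → 6, Y → 9; minimax = 6.
-2 ≠ 6, so there is no saddle point; optimal play is mixed.
R1 is strictly dominated by R2, so General R never plays it.
On the remaining 2×2 (R2, R3 vs X, Y):
Let General R play R2 with probability p. Expected payoff against X: 6p + (-2)(1−p) = 8p − 2; against Y: (-3)p + 9(1−p) = −12p + 9.
Setting these equal: 8p − 2 = −12p + 9 ⇒ 20p = 11 ⇒ p = 11/20, and the value is (8)·(11/20) − 2 = 12/5.
For General C: with q = P(X), equating R2's and R3's payoffs gives 9q − 3 = −11q + 9 ⇒ q = 3/5.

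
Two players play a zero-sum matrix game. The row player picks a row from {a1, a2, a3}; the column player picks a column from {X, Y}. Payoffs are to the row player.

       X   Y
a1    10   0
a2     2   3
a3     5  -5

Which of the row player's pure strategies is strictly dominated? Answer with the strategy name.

a1 gives a strictly higher payoff than a3 against every column: 10 > 5, 0 > -5.
So a3 is strictly dominated and the row player never plays it.

a3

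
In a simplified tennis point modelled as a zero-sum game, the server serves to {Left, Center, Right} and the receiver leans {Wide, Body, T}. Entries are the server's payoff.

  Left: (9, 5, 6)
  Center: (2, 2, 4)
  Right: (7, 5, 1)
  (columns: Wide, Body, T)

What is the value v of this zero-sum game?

5

Row minima: Left → 5, Center → 2, Right → 1; maximin = 5.
Column maxima: Wide → 9, Body → 5, T → 6; minimax = 5.
Since maximin = minimax = 5, there is a saddle point and the value is 5.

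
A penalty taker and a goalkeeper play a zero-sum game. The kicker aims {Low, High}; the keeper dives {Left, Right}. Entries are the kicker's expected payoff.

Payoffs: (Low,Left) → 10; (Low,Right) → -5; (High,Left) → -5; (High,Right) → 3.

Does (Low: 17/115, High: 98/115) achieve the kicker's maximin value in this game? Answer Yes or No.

Against Left this mix gives (17/115)·10 + (98/115)·(-5) = -64/23.
Against Right this mix gives (17/115)·(-5) + (98/115)·3 = 209/115.
The keeper will play Left, holding the kicker to -64/23. Shifting weight toward the row that does better against Left would raise this floor (the equalizing mix achieves 5/23 against both Left and Right), so the proposed strategy is not optimal.

No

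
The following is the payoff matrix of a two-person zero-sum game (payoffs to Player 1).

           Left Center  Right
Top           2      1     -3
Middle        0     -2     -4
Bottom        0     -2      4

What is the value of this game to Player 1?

Row minima: Top → -3, Middle → -4, Bottom → -2; maximin = -2.
Column maxima: Left → 2, Center → 1, Right → 4; minimax = 1.
-2 ≠ 1, so there is no saddle point; optimal play is mixed.
Middle is strictly dominated by Top, so Player 1 never plays it.
Left is strictly dominated by Center (it gives Player 1 strictly more in every row), so Player 2 never plays it.
On the remaining 2×2 (Top, Bottom vs Center, Right):
Let Player 1 play Top with probability p. Expected payoff against Center: 1p + (-2)(1−p) = 3p − 2; against Right: (-3)p + 4(1−p) = −7p + 4.
Setting these equal: 3p − 2 = −7p + 4 ⇒ 10p = 6 ⇒ p = 3/5, and the value is (3)·(3/5) − 2 = -1/5.
For Player 2: with q = P(Center), equating Top's and Bottom's payoffs gives 4q − 3 = −6q + 4 ⇒ q = 7/10.

-1/5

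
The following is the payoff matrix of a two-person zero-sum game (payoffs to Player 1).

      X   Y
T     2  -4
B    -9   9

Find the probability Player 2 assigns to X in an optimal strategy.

Row minima: T → -4, B → -9; maximin = -4.
Column maxima: X → 2, Y → 9; minimax = 2.
-4 ≠ 2, so there is no saddle point; optimal play is mixed.
Let Player 1 play T with probability p. Expected payoff against X: 2p + (-9)(1−p) = 11p − 9; against Y: (-4)p + 9(1−p) = −13p + 9.
Setting these equal: 11p − 9 = −13p + 9 ⇒ 24p = 18 ⇒ p = 3/4, and the value is (11)·(3/4) − 9 = -3/4.
For Player 2: with q = P(X), equating T's and B's payoffs gives 6q − 4 = −18q + 9 ⇒ q = 13/24.

13/24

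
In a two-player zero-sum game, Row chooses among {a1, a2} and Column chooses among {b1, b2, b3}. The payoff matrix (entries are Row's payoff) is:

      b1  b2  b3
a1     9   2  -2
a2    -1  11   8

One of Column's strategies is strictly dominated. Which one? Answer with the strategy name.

b3 holds Row's payoff strictly below b2 in every row: -2 < 2, 8 < 11.
So b2 is strictly dominated for Column.

b2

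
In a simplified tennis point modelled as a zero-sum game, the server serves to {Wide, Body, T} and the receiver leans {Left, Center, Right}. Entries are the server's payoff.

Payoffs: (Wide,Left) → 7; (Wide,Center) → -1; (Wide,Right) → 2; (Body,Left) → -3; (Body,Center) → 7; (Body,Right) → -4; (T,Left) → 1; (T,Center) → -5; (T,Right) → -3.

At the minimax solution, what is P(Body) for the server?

Row minima: Wide → -1, Body → -4, T → -5; maximin = -1.
Column maxima: Left → 7, Center → 7, Right → 2; minimax = 2.
-1 ≠ 2, so there is no saddle point; optimal play is mixed.
T is strictly dominated by Wide, so the server never plays it.
Left is strictly dominated by Right (it gives the server strictly more in every row), so the receiver never plays it.
On the remaining 2×2 (Wide, Body vs Center, Right):
Let the server play Wide with probability p. Expected payoff against Center: (-1)p + 7(1−p) = −8p + 7; against Right: 2p + (-4)(1−p) = 6p − 4.
Setting these equal: −8p + 7 = 6p − 4 ⇒ −14p = -11 ⇒ p = 11/14, and the value is (-8)·(11/14) + 7 = 5/7.
For the receiver: with q = P(Center), equating Wide's and Body's payoffs gives −3q + 2 = 11q − 4 ⇒ q = 3/7.

3/14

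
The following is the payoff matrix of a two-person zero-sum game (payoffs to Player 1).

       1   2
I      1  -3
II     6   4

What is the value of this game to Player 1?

Row minima: I → -3, II → 4; maximin = 4.
Column maxima: 1 → 6, 2 → 4; minimax = 4.
Since maximin = minimax = 4, there is a saddle point and the value is 4.

4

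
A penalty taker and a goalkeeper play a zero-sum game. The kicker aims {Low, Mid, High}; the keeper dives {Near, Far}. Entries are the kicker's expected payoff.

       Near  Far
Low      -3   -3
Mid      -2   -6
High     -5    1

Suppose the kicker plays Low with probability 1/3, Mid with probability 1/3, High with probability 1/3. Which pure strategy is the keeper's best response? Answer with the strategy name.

If the keeper plays Near, the kicker's expected payoff is (1/3)·(-3) + (1/3)·(-2) + (1/3)·(-5) = -10/3.
If the keeper plays Far, the kicker's expected payoff is (1/3)·(-3) + (1/3)·(-6) + (1/3)·1 = -8/3.
The keeper minimizes the kicker's payoff; the smallest is -10/3, so the best response is Near.

Near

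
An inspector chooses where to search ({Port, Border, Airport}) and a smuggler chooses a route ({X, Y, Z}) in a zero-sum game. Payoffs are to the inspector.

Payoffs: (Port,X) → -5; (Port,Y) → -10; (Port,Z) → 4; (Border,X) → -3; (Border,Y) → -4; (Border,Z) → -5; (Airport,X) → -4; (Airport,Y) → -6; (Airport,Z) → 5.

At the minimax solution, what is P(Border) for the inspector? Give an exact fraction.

Row minima: Port → -10, Border → -5, Airport → -6; maximin = -5.
Column maxima: X → -3, Y → -4, Z → 5; minimax = -4.
-5 ≠ -4, so there is no saddle point; optimal play is mixed.
Port is strictly dominated by Airport, so the inspector never plays it.
X is strictly dominated by Y (it gives the inspector strictly more in every row), so the smuggler never plays it.
On the remaining 2×2 (Border, Airport vs Y, Z):
Let the inspector play Border with probability p. Expected payoff against Y: (-4)p + (-6)(1−p) = 2p − 6; against Z: (-5)p + 5(1−p) = −10p + 5.
Setting these equal: 2p − 6 = −10p + 5 ⇒ 12p = 11 ⇒ p = 11/12, and the value is (2)·(11/12) − 6 = -25/6.
For the smuggler: with q = P(Y), equating Border's and Airport's payoffs gives q − 5 = −11q + 5 ⇒ q = 5/6.

11/12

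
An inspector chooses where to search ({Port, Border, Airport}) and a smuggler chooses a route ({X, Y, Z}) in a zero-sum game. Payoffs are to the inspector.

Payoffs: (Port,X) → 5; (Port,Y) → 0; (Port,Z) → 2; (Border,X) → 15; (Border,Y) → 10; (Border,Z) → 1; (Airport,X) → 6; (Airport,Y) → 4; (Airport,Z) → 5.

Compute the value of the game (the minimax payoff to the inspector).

Row minima: Port → 0, Border → 1, Airport → 4; maximin = 4.
Column maxima: X → 15, Y → 10, Z → 5; minimax = 5.
4 ≠ 5, so there is no saddle point; optimal play is mixed.
Port is strictly dominated by Airport, so the inspector never plays it.
X is strictly dominated by Y (it gives the inspector strictly more in every row), so the smuggler never plays it.
On the remaining 2×2 (Border, Airport vs Y, Z):
Let the inspector play Border with probability p. Expected payoff against Y: 10p + 4(1−p) = 6p + 4; against Z: 1p + 5(1−p) = −4p + 5.
Setting these equal: 6p + 4 = −4p + 5 ⇒ 10p = 1 ⇒ p = 1/10, and the value is (6)·(1/10) + 4 = 23/5.
For the smuggler: with q = P(Y), equating Border's and Airport's payoffs gives 9q + 1 = −q + 5 ⇒ q = 2/5.

23/5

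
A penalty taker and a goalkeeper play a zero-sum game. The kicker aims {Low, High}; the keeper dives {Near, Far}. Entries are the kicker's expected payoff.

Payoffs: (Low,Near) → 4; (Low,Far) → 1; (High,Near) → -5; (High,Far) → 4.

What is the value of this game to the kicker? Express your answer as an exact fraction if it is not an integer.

7/4

Row minima: Low → 1, High → -5; maximin = 1.
Column maxima: Near → 4, Far → 4; minimax = 4.
1 ≠ 4, so there is no saddle point; optimal play is mixed.
Let the kicker play Low with probability p. Expected payoff against Near: 4p + (-5)(1−p) = 9p − 5; against Far: 1p + 4(1−p) = −3p + 4.
Setting these equal: 9p − 5 = −3p + 4 ⇒ 12p = 9 ⇒ p = 3/4, and the value is (9)·(3/4) − 5 = 7/4.
For the keeper: with q = P(Near), equating Low's and High's payoffs gives 3q + 1 = −9q + 4 ⇒ q = 1/4.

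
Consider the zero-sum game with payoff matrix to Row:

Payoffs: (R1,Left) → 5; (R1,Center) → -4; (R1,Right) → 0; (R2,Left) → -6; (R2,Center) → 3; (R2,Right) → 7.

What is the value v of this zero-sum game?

Row minima: R1 → -4, R2 → -6; maximin = -4.
Column maxima: Left → 5, Center → 3, Right → 7; minimax = 3.
-4 ≠ 3, so there is no saddle point; optimal play is mixed.
Right is strictly dominated by Center (it gives Row strictly more in every row), so Column never plays it.
On the remaining 2×2 (R1, R2 vs Left, Center):
Let Row play R1 with probability p. Expected payoff against Left: 5p + (-6)(1−p) = 11p − 6; against Center: (-4)p + 3(1−p) = −7p + 3.
Setting these equal: 11p − 6 = −7p + 3 ⇒ 18p = 9 ⇒ p = 1/2, and the value is (11)·(1/2) − 6 = -1/2.
For Column: with q = P(Left), equating R1's and R2's payoffs gives 9q − 4 = −9q + 3 ⇒ q = 7/18.

-1/2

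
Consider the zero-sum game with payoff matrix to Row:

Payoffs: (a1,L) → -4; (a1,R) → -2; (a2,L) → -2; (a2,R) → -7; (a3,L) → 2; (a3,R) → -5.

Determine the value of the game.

-8/3

Row minima: a1 → -4, a2 → -7, a3 → -5; maximin = -4.
Column maxima: L → 2, R → -2; minimax = -2.
-4 ≠ -2, so there is no saddle point; optimal play is mixed.
a2 is strictly dominated by a3, so Row never plays it.
On the remaining 2×2 (a1, a3 vs L, R):
Let Row play a1 with probability p. Expected payoff against L: (-4)p + 2(1−p) = −6p + 2; against R: (-2)p + (-5)(1−p) = 3p − 5.
Setting these equal: −6p + 2 = 3p − 5 ⇒ −9p = -7 ⇒ p = 7/9, and the value is (-6)·(7/9) + 2 = -8/3.
For Column: with q = P(L), equating a1's and a3's payoffs gives −2q − 2 = 7q − 5 ⇒ q = 1/3.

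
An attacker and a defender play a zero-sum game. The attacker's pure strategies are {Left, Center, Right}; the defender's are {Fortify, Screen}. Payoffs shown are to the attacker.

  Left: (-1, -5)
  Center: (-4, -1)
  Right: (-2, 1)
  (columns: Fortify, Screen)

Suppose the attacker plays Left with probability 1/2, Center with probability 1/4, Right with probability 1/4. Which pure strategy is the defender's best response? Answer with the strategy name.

Screen

If the defender plays Fortify, the attacker's expected payoff is (1/2)·(-1) + (1/4)·(-4) + (1/4)·(-2) = -2.
If the defender plays Screen, the attacker's expected payoff is (1/2)·(-5) + (1/4)·(-1) + (1/4)·1 = -5/2.
The defender minimizes the attacker's payoff; the smallest is -5/2, so the best response is Screen.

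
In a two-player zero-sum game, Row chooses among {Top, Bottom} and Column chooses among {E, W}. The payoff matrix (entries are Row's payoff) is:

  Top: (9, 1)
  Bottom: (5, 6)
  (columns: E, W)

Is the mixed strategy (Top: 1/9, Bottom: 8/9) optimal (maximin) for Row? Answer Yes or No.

Yes

Against E this mix gives (1/9)·9 + (8/9)·5 = 49/9.
Against W this mix gives (1/9)·1 + (8/9)·6 = 49/9.
All of Column's active replies (E, W) yield 49/9, and no column does worse for Row. The mix makes Column indifferent and guarantees 49/9, so it is optimal.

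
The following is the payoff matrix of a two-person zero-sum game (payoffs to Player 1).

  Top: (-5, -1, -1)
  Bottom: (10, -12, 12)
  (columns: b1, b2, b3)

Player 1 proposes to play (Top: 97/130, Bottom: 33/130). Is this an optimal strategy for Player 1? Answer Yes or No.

No

Against b1 this mix gives (97/130)·(-5) + (33/130)·10 = -31/26.
Against b2 this mix gives (97/130)·(-1) + (33/130)·(-12) = -493/130.
Against b3 this mix gives (97/130)·(-1) + (33/130)·12 = 23/10.
Player 2 will play b2, holding Player 1 to -493/130. Shifting weight toward the row that does better against b2 would raise this floor (the equalizing mix achieves -35/13 against both b2 and b1), so the proposed strategy is not optimal.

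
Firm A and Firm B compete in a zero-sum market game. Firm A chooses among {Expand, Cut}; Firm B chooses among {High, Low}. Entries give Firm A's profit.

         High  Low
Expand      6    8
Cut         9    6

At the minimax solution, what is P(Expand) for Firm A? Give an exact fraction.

Row minima: Expand → 6, Cut → 6; maximin = 6.
Column maxima: High → 9, Low → 8; minimax = 8.
6 ≠ 8, so there is no saddle point; optimal play is mixed.
Let Firm A play Expand with probability p. Expected payoff against High: 6p + 9(1−p) = −3p + 9; against Low: 8p + 6(1−p) = 2p + 6.
Setting these equal: −3p + 9 = 2p + 6 ⇒ −5p = -3 ⇒ p = 3/5, and the value is (-3)·(3/5) + 9 = 36/5.
For Firm B: with q = P(High), equating Expand's and Cut's payoffs gives −2q + 8 = 3q + 6 ⇒ q = 2/5.

3/5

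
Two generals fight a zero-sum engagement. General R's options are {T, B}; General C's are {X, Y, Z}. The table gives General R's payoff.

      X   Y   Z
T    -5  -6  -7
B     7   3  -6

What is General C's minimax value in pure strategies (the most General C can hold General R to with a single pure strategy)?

-6

Column maxima: X → 7, Y → 3, Z → -6.
The smallest of these is -6.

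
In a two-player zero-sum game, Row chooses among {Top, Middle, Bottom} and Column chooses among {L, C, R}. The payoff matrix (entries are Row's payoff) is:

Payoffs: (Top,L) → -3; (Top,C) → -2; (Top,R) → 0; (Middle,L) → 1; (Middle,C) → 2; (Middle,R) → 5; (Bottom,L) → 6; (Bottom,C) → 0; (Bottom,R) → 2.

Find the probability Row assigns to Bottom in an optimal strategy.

Row minima: Top → -3, Middle → 1, Bottom → 0; maximin = 1.
Column maxima: L → 6, C → 2, R → 5; minimax = 2.
1 ≠ 2, so there is no saddle point; optimal play is mixed.
Top is strictly dominated by Middle, so Row never plays it.
R is strictly dominated by C (it gives Row strictly more in every row), so Column never plays it.
On the remaining 2×2 (Middle, Bottom vs L, C):
Let Row play Middle with probability p. Expected payoff against L: 1p + 6(1−p) = −5p + 6; against C: 2p + 0(1−p) = 2p.
Setting these equal: −5p + 6 = 2p ⇒ −7p = -6 ⇒ p = 6/7, and the value is (-5)·(6/7) + 6 = 12/7.
For Column: with q = P(L), equating Middle's and Bottom's payoffs gives −q + 2 = 6q ⇒ q = 2/7.

1/7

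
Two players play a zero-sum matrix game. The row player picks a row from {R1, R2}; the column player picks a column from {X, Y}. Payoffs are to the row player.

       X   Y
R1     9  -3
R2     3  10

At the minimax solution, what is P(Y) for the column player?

Row minima: R1 → -3, R2 → 3; maximin = 3.
Column maxima: X → 9, Y → 10; minimax = 9.
3 ≠ 9, so there is no saddle point; optimal play is mixed.
Let the row player play R1 with probability p. Expected payoff against X: 9p + 3(1−p) = 6p + 3; against Y: (-3)p + 10(1−p) = −13p + 10.
Setting these equal: 6p + 3 = −13p + 10 ⇒ 19p = 7 ⇒ p = 7/19, and the value is (6)·(7/19) + 3 = 99/19.
For the column player: with q = P(X), equating R1's and R2's payoffs gives 12q − 3 = −7q + 10 ⇒ q = 13/19.

6/19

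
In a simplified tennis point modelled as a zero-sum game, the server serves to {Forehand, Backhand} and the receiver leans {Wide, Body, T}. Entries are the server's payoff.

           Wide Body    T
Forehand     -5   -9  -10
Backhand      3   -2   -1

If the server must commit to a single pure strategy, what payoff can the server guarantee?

Row minima: Forehand → -10, Backhand → -2.
The best of these is -2.

-2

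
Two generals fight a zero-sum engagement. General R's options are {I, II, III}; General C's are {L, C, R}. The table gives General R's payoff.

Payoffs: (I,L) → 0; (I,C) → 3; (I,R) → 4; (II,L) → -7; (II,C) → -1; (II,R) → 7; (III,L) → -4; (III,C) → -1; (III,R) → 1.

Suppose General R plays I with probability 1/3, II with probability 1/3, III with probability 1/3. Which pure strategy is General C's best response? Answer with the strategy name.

If General C plays L, General R's expected payoff is (1/3)·0 + (1/3)·(-7) + (1/3)·(-4) = -11/3.
If General C plays C, General R's expected payoff is (1/3)·3 + (1/3)·(-1) + (1/3)·(-1) = 1/3.
If General C plays R, General R's expected payoff is (1/3)·4 + (1/3)·7 + (1/3)·1 = 4.
General C minimizes General R's payoff; the smallest is -11/3, so the best response is L.

L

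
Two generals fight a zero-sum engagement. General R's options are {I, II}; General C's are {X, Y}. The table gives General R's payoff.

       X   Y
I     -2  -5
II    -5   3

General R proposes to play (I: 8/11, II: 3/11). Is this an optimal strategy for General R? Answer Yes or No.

Yes

Against X this mix gives (8/11)·(-2) + (3/11)·(-5) = -31/11.
Against Y this mix gives (8/11)·(-5) + (3/11)·3 = -31/11.
All of General C's active replies (X, Y) yield -31/11, and no column does worse for General R. The mix makes General C indifferent and guarantees -31/11, so it is optimal.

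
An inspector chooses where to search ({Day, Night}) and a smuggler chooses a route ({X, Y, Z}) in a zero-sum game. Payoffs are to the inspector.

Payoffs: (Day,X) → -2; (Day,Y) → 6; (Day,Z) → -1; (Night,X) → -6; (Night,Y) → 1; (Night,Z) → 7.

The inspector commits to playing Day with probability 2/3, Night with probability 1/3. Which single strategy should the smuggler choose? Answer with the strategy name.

If the smuggler plays X, the inspector's expected payoff is (2/3)·(-2) + (1/3)·(-6) = -10/3.
If the smuggler plays Y, the inspector's expected payoff is (2/3)·6 + (1/3)·1 = 13/3.
If the smuggler plays Z, the inspector's expected payoff is (2/3)·(-1) + (1/3)·7 = 5/3.
The smuggler minimizes the inspector's payoff; the smallest is -10/3, so the best response is X.

X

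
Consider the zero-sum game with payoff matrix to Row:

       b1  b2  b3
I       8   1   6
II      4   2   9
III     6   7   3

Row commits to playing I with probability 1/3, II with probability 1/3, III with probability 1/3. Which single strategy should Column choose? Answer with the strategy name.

b2

If Column plays b1, Row's expected payoff is (1/3)·8 + (1/3)·4 + (1/3)·6 = 6.
If Column plays b2, Row's expected payoff is (1/3)·1 + (1/3)·2 + (1/3)·7 = 10/3.
If Column plays b3, Row's expected payoff is (1/3)·6 + (1/3)·9 + (1/3)·3 = 6.
Column minimizes Row's payoff; the smallest is 10/3, so the best response is b2.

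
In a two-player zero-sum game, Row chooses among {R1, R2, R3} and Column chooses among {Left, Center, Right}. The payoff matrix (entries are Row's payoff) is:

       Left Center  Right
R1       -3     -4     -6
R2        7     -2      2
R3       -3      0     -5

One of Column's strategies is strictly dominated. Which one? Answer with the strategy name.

Left

Right holds Row's payoff strictly below Left in every row: -6 < -3, 2 < 7, -5 < -3.
So Left is strictly dominated for Column.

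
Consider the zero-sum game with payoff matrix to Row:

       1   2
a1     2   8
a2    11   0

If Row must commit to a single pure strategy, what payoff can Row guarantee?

Row minima: a1 → 2, a2 → 0.
The best of these is 2.

2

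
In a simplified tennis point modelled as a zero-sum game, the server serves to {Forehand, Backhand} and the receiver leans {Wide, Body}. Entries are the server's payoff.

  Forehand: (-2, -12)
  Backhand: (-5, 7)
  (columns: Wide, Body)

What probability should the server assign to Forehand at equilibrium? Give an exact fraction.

Row minima: Forehand → -12, Backhand → -5; maximin = -5.
Column maxima: Wide → -2, Body → 7; minimax = -2.
-5 ≠ -2, so there is no saddle point; optimal play is mixed.
Let the server play Forehand with probability p. Expected payoff against Wide: (-2)p + (-5)(1−p) = 3p − 5; against Body: (-12)p + 7(1−p) = −19p + 7.
Setting these equal: 3p − 5 = −19p + 7 ⇒ 22p = 12 ⇒ p = 6/11, and the value is (3)·(6/11) − 5 = -37/11.
For the receiver: with q = P(Wide), equating Forehand's and Backhand's payoffs gives 10q − 12 = −12q + 7 ⇒ q = 19/22.

6/11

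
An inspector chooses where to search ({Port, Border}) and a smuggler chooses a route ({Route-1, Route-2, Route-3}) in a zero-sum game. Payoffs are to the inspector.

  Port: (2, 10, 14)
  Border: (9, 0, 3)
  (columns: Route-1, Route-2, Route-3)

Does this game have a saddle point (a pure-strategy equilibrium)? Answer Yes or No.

No

Row minima: Port → 2, Border → 0; maximin = 2.
Column maxima: Route-1 → 9, Route-2 → 10, Route-3 → 14; minimax = 9.
2 ≠ 9, so no pure-strategy equilibrium exists.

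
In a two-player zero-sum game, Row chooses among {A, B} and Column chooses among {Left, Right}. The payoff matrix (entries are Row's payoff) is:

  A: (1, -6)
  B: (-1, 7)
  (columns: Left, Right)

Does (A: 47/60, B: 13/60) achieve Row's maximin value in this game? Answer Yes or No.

No

Against Left this mix gives (47/60)·1 + (13/60)·(-1) = 17/30.
Against Right this mix gives (47/60)·(-6) + (13/60)·7 = -191/60.
Column will play Right, holding Row to -191/60. Shifting weight toward the row that does better against Right would raise this floor (the equalizing mix achieves 1/15 against both Right and Left), so the proposed strategy is not optimal.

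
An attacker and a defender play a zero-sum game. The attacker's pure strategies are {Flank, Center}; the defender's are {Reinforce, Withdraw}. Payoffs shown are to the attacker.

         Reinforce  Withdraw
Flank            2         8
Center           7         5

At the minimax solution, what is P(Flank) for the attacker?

Row minima: Flank → 2, Center → 5; maximin = 5.
Column maxima: Reinforce → 7, Withdraw → 8; minimax = 7.
5 ≠ 7, so there is no saddle point; optimal play is mixed.
Let the attacker play Flank with probability p. Expected payoff against Reinforce: 2p + 7(1−p) = −5p + 7; against Withdraw: 8p + 5(1−p) = 3p + 5.
Setting these equal: −5p + 7 = 3p + 5 ⇒ −8p = -2 ⇒ p = 1/4, and the value is (-5)·(1/4) + 7 = 23/4.
For the defender: with q = P(Reinforce), equating Flank's and Center's payoffs gives −6q + 8 = 2q + 5 ⇒ q = 3/8.

1/4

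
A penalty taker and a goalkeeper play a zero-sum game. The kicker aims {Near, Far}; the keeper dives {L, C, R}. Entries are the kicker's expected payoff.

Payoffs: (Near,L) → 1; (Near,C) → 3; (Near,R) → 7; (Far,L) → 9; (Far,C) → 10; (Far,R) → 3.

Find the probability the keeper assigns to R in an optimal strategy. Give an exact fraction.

Row minima: Near → 1, Far → 3; maximin = 3.
Column maxima: L → 9, C → 10, R → 7; minimax = 7.
3 ≠ 7, so there is no saddle point; optimal play is mixed.
C is strictly dominated by L (it gives the kicker strictly more in every row), so the keeper never plays it.
On the remaining 2×2 (Near, Far vs L, R):
Let the kicker play Near with probability p. Expected payoff against L: 1p + 9(1−p) = −8p + 9; against R: 7p + 3(1−p) = 4p + 3.
Setting these equal: −8p + 9 = 4p + 3 ⇒ −12p = -6 ⇒ p = 1/2, and the value is (-8)·(1/2) + 9 = 5.
For the keeper: with q = P(L), equating Near's and Far's payoffs gives −6q + 7 = 6q + 3 ⇒ q = 1/3.

2/3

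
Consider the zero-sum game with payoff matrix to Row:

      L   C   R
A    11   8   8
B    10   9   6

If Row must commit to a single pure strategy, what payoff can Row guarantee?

8

Row minima: A → 8, B → 6.
The best of these is 8.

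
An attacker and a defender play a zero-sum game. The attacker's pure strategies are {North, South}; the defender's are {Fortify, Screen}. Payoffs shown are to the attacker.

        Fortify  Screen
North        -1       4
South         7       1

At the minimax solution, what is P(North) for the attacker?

6/11

Row minima: North → -1, South → 1; maximin = 1.
Column maxima: Fortify → 7, Screen → 4; minimax = 4.
1 ≠ 4, so there is no saddle point; optimal play is mixed.
Let the attacker play North with probability p. Expected payoff against Fortify: (-1)p + 7(1−p) = −8p + 7; against Screen: 4p + 1(1−p) = 3p + 1.
Setting these equal: −8p + 7 = 3p + 1 ⇒ −11p = -6 ⇒ p = 6/11, and the value is (-8)·(6/11) + 7 = 29/11.
For the defender: with q = P(Fortify), equating North's and South's payoffs gives −5q + 4 = 6q + 1 ⇒ q = 3/11.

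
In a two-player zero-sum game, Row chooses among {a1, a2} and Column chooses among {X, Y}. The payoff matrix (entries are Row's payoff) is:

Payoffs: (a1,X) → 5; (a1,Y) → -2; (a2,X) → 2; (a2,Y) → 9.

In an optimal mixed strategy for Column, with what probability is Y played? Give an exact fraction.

Row minima: a1 → -2, a2 → 2; maximin = 2.
Column maxima: X → 5, Y → 9; minimax = 5.
2 ≠ 5, so there is no saddle point; optimal play is mixed.
Let Row play a1 with probability p. Expected payoff against X: 5p + 2(1−p) = 3p + 2; against Y: (-2)p + 9(1−p) = −11p + 9.
Setting these equal: 3p + 2 = −11p + 9 ⇒ 14p = 7 ⇒ p = 1/2, and the value is (3)·(1/2) + 2 = 7/2.
For Column: with q = P(X), equating a1's and a2's payoffs gives 7q − 2 = −7q + 9 ⇒ q = 11/14.

3/14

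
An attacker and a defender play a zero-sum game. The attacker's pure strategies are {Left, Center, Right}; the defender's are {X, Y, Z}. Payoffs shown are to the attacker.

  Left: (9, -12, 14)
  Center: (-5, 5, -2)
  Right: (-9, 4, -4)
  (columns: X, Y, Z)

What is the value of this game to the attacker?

Row minima: Left → -12, Center → -5, Right → -9; maximin = -5.
Column maxima: X → 9, Y → 5, Z → 14; minimax = 5.
-5 ≠ 5, so there is no saddle point; optimal play is mixed.
Right is strictly dominated by Center, so the attacker never plays it.
Z is strictly dominated by X (it gives the attacker strictly more in every row), so the defender never plays it.
On the remaining 2×2 (Left, Center vs X, Y):
Let the attacker play Left with probability p. Expected payoff against X: 9p + (-5)(1−p) = 14p − 5; against Y: (-12)p + 5(1−p) = −17p + 5.
Setting these equal: 14p − 5 = −17p + 5 ⇒ 31p = 10 ⇒ p = 10/31, and the value is (14)·(10/31) − 5 = -15/31.
For the defender: with q = P(X), equating Left's and Center's payoffs gives 21q − 12 = −10q + 5 ⇒ q = 17/31.

-15/31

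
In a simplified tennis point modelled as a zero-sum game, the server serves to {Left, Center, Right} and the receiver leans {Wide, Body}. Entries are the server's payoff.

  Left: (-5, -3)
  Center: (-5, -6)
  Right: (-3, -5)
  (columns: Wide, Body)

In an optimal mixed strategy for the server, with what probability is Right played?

1/2

Row minima: Left → -5, Center → -6, Right → -5; maximin = -5.
Column maxima: Wide → -3, Body → -3; minimax = -3.
-5 ≠ -3, so there is no saddle point; optimal play is mixed.
Center is strictly dominated by Right, so the server never plays it.
On the remaining 2×2 (Left, Right vs Wide, Body):
Let the server play Left with probability p. Expected payoff against Wide: (-5)p + (-3)(1−p) = −2p − 3; against Body: (-3)p + (-5)(1−p) = 2p − 5.
Setting these equal: −2p − 3 = 2p − 5 ⇒ −4p = -2 ⇒ p = 1/2, and the value is (-2)·(1/2) − 3 = -4.
For the receiver: with q = P(Wide), equating Left's and Right's payoffs gives −2q − 3 = 2q − 5 ⇒ q = 1/2.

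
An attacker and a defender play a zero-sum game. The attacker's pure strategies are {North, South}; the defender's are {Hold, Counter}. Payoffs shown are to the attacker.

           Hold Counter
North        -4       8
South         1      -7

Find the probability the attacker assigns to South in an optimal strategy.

Row minima: North → -4, South → -7; maximin = -4.
Column maxima: Hold → 1, Counter → 8; minimax = 1.
-4 ≠ 1, so there is no saddle point; optimal play is mixed.
Let the attacker play North with probability p. Expected payoff against Hold: (-4)p + 1(1−p) = −5p + 1; against Counter: 8p + (-7)(1−p) = 15p − 7.
Setting these equal: −5p + 1 = 15p − 7 ⇒ −20p = -8 ⇒ p = 2/5, and the value is (-5)·(2/5) + 1 = -1.
For the defender: with q = P(Hold), equating North's and South's payoffs gives −12q + 8 = 8q − 7 ⇒ q = 3/4.

3/5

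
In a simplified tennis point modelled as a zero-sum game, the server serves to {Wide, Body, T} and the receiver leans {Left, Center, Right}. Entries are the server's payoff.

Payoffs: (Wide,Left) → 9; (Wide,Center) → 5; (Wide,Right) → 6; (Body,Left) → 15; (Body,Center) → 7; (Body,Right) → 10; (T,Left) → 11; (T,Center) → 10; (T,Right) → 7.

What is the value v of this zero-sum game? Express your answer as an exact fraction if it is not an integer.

17/2

Row minima: Wide → 5, Body → 7, T → 7; maximin = 7.
Column maxima: Left → 15, Center → 10, Right → 10; minimax = 10.
7 ≠ 10, so there is no saddle point; optimal play is mixed.
Wide is strictly dominated by Body, so the server never plays it.
Left is strictly dominated by Center (it gives the server strictly more in every row), so the receiver never plays it.
On the remaining 2×2 (Body, T vs Center, Right):
Let the server play Body with probability p. Expected payoff against Center: 7p + 10(1−p) = −3p + 10; against Right: 10p + 7(1−p) = 3p + 7.
Setting these equal: −3p + 10 = 3p + 7 ⇒ −6p = -3 ⇒ p = 1/2, and the value is (-3)·(1/2) + 10 = 17/2.
For the receiver: with q = P(Center), equating Body's and T's payoffs gives −3q + 10 = 3q + 7 ⇒ q = 1/2.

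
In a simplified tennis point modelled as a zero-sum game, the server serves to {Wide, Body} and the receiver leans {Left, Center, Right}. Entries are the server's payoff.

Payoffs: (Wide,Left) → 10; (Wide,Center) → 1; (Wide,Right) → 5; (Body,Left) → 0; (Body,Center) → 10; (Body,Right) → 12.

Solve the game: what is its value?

Row minima: Wide → 1, Body → 0; maximin = 1.
Column maxima: Left → 10, Center → 10, Right → 12; minimax = 10.
1 ≠ 10, so there is no saddle point; optimal play is mixed.
Right is strictly dominated by Center (it gives the server strictly more in every row), so the receiver never plays it.
On the remaining 2×2 (Wide, Body vs Left, Center):
Let the server play Wide with probability p. Expected payoff against Left: 10p + 0(1−p) = 10p; against Center: 1p + 10(1−p) = −9p + 10.
Setting these equal: 10p = −9p + 10 ⇒ 19p = 10 ⇒ p = 10/19, and the value is (10)·(10/19) = 100/19.
For the receiver: with q = P(Left), equating Wide's and Body's payoffs gives 9q + 1 = −10q + 10 ⇒ q = 9/19.

100/19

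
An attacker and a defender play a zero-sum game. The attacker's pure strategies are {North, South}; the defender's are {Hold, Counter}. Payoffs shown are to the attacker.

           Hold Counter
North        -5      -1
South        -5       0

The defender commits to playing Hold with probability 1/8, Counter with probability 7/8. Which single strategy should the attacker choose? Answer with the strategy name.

South

Expected payoff of North: (1/8)·(-5) + (7/8)·(-1) = -3/2.
Expected payoff of South: (1/8)·(-5) + (7/8)·0 = -5/8.
The largest is -5/8, so the attacker's best response is South.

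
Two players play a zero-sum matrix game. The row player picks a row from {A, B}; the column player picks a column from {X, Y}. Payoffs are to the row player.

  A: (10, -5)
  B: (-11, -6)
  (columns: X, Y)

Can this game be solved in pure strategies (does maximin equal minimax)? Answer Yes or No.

Yes

Row minima: A → -5, B → -11; maximin = -5.
Column maxima: X → 10, Y → -5; minimax = -5.
maximin = minimax = -5, so a saddle point exists.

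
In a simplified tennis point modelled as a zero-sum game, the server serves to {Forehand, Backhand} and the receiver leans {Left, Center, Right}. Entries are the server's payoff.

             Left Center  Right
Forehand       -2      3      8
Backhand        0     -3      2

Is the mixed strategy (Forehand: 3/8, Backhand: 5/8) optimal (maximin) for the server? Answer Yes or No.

Against Left this mix gives (3/8)·(-2) + (5/8)·0 = -3/4.
Against Center this mix gives (3/8)·3 + (5/8)·(-3) = -3/4.
Against Right this mix gives (3/8)·8 + (5/8)·2 = 17/4.
All of the receiver's active replies (Left, Center) yield -3/4, and no column does worse for the server. The mix makes the receiver indifferent and guarantees -3/4, so it is optimal.

Yes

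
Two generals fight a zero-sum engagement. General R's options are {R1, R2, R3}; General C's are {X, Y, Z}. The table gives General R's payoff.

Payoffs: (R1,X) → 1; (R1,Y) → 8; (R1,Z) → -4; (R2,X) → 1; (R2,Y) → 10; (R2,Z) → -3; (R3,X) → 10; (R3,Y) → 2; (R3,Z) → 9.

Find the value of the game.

24/5

Row minima: R1 → -4, R2 → -3, R3 → 2; maximin = 2.
Column maxima: X → 10, Y → 10, Z → 9; minimax = 9.
2 ≠ 9, so there is no saddle point; optimal play is mixed.
X is strictly dominated by Z (it gives General R strictly more in every row), so General C never plays it.
With X eliminated, R1 is strictly dominated by R2 (R2 gives General R strictly more in every remaining column), so General R never plays it.
On the remaining 2×2 (R2, R3 vs Y, Z):
Let General R play R2 with probability p. Expected payoff against Y: 10p + 2(1−p) = 8p + 2; against Z: (-3)p + 9(1−p) = −12p + 9.
Setting these equal: 8p + 2 = −12p + 9 ⇒ 20p = 7 ⇒ p = 7/20, and the value is (8)·(7/20) + 2 = 24/5.
For General C: with q = P(Y), equating R2's and R3's payoffs gives 13q − 3 = −7q + 9 ⇒ q = 3/5.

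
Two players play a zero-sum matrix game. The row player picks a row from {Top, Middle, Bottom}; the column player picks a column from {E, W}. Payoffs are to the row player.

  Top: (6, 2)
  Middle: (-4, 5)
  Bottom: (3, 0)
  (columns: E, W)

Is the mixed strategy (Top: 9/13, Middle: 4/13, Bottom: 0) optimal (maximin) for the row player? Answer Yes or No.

Yes

Against E this mix gives (9/13)·6 + (4/13)·(-4) = 38/13.
Against W this mix gives (9/13)·2 + (4/13)·5 = 38/13.
All of the column player's active replies (E, W) yield 38/13, and no column does worse for the row player. The mix makes the column player indifferent and guarantees 38/13, so it is optimal.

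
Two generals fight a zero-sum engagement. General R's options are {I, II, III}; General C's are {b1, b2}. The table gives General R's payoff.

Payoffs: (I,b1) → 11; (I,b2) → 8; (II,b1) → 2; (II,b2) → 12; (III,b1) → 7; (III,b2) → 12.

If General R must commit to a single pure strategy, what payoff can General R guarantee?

Row minima: I → 8, II → 2, III → 7.
The best of these is 8.

8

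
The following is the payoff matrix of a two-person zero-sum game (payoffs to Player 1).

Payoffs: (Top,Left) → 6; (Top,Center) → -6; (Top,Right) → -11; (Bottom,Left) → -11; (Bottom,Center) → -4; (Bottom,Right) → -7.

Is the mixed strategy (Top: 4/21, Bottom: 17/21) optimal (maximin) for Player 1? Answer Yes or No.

Against Left this mix gives (4/21)·6 + (17/21)·(-11) = -163/21.
Against Center this mix gives (4/21)·(-6) + (17/21)·(-4) = -92/21.
Against Right this mix gives (4/21)·(-11) + (17/21)·(-7) = -163/21.
All of Player 2's active replies (Left, Right) yield -163/21, and no column does worse for Player 1. The mix makes Player 2 indifferent and guarantees -163/21, so it is optimal.

Yes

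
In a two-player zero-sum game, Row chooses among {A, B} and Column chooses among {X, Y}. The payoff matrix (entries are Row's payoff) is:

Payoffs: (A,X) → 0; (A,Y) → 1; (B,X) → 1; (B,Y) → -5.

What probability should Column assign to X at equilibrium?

6/7

Row minima: A → 0, B → -5; maximin = 0.
Column maxima: X → 1, Y → 1; minimax = 1.
0 ≠ 1, so there is no saddle point; optimal play is mixed.
Let Row play A with probability p. Expected payoff against X: 0p + 1(1−p) = −p + 1; against Y: 1p + (-5)(1−p) = 6p − 5.
Setting these equal: −p + 1 = 6p − 5 ⇒ −7p = -6 ⇒ p = 6/7, and the value is (-1)·(6/7) + 1 = 1/7.
For Column: with q = P(X), equating A's and B's payoffs gives −q + 1 = 6q − 5 ⇒ q = 6/7.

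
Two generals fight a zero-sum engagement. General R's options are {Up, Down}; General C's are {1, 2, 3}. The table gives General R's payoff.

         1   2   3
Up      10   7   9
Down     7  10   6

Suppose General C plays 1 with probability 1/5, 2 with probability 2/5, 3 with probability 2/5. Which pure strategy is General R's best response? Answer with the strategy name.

Expected payoff of Up: (1/5)·10 + (2/5)·7 + (2/5)·9 = 42/5.
Expected payoff of Down: (1/5)·7 + (2/5)·10 + (2/5)·6 = 39/5.
The largest is 42/5, so General R's best response is Up.

Up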